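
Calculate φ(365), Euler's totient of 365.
288

365 = 5 × 73
φ(n) = n × ∏(1 - 1/p) for each prime p dividing n
φ(365) = 365 × (1 - 1/5) × (1 - 1/73) = 288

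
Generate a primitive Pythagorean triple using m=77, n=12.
(5785, 1848, 6073)

Euclid's formula: a = m² - n², b = 2mn, c = m² + n²
m = 77, n = 12
a = 77² - 12² = 5929 - 144 = 5785
b = 2 × 77 × 12 = 1848
c = 77² + 12² = 5929 + 144 = 6073
Verification: 5785² + 1848² = 33466225 + 3415104 = 36881329 = 6073² ✓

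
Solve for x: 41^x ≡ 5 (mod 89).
62

Baby-step giant-step with step n = ⌈√89⌉ = 10.
Baby steps 41^j mod 89 (j:value) for j=0..9: 0:1, 1:41, 2:79, 3:35, 4:11, 5:6, 6:68, 7:29, 8:32, 9:66.
Giant-step multiplier: 41^(-10) ≡ 41^(88-10) = 41^78 ≡ 47 (mod 89).
Giant steps γ_i = 5·47^i mod 89: γ_0=5, γ_1=57, γ_2=9, γ_3=67, γ_4=34, γ_5=85, γ_6=79 (in table at j=2).
x = i·n + j = 6·10 + 2 = 62.
Check: 41^62 ≡ 5 (mod 89).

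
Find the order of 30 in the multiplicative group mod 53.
4

53 is prime, so ord(30) divides φ(53) = 52.
Divisors of 52: 1, 2, 4, 13, 26, 52.
Repeated squaring: 30^1 ≡ 30, 30^2 ≡ 52, 30^4 ≡ 1, 30^8 ≡ 1, 30^16 ≡ 1, 30^32 ≡ 1 (mod 53).
Test 30^d mod 53 for each divisor d in increasing order:
30^1 ≡ 30
30^2 ≡ 52
30^4 ≡ 1  ← first divisor giving 1
The order is 4.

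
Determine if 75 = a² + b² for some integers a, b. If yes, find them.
Not possible

Factorization: 75 = 3 × 5^2
By Fermat: n is sum of two squares iff every prime p ≡ 3 (mod 4) appears to even power.
Prime(s) ≡ 3 (mod 4) with odd exponent: [(3, 1)]
Therefore 75 cannot be expressed as a² + b².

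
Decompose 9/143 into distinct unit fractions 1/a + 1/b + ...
1/16 + 1/2288

Greedy algorithm:
9/143: ceiling(143/9) = 16, use 1/16
1/2288: ceiling(2288/1) = 2288, use 1/2288
Result: 9/143 = 1/16 + 1/2288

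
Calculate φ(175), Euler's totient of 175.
120

175 = 5^2 × 7
φ(n) = n × ∏(1 - 1/p) for each prime p dividing n
φ(175) = 175 × (1 - 1/5) × (1 - 1/7) = 120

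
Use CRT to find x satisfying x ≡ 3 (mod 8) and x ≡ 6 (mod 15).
51

Using Chinese Remainder Theorem:
M = 8 × 15 = 120
M1 = 15, M2 = 8
y1 = 15^(-1) mod 8 = 7
y2 = 8^(-1) mod 15 = 2
x = (3×15×7 + 6×8×2) mod 120 = 51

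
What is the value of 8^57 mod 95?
18

Repeated squaring. Binary of 57 = 111001.
8^1 ≡ 8 (mod 95); 8^2 ≡ 64 (mod 95); 8^4 ≡ 11 (mod 95); 8^8 ≡ 26 (mod 95); 8^16 ≡ 11 (mod 95); 8^32 ≡ 26 (mod 95)
8^57 = 8^1 × 8^8 × 8^16 × 8^32 ≡ 18 (mod 95)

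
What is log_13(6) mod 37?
9

Baby-step giant-step with step n = ⌈√37⌉ = 7.
Baby steps 13^j mod 37 (j:value) for j=0..6: 0:1, 1:13, 2:21, 3:14, 4:34, 5:35, 6:11.
Giant-step multiplier: 13^(-7) ≡ 13^(36-7) = 13^29 ≡ 22 (mod 37).
Giant steps γ_i = 6·22^i mod 37: γ_0=6, γ_1=21 (in table at j=2).
x = i·n + j = 1·7 + 2 = 9.
Check: 13^9 ≡ 6 (mod 37).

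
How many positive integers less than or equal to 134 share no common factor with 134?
66

134 = 2 × 67
φ(n) = n × ∏(1 - 1/p) for each prime p dividing n
φ(134) = 134 × (1 - 1/2) × (1 - 1/67) = 66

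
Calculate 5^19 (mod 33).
20

Repeated squaring. Binary of 19 = 10011.
5^1 ≡ 5 (mod 33); 5^2 ≡ 25 (mod 33); 5^4 ≡ 31 (mod 33); 5^8 ≡ 4 (mod 33); 5^16 ≡ 16 (mod 33)
5^19 = 5^1 × 5^2 × 5^16 ≡ 20 (mod 33)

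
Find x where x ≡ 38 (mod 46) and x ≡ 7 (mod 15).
682

Using Chinese Remainder Theorem:
M = 46 × 15 = 690
M1 = 15, M2 = 46
y1 = 15^(-1) mod 46 = 43
y2 = 46^(-1) mod 15 = 1
x = (38×15×43 + 7×46×1) mod 690 = 682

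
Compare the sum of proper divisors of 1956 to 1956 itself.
abundant

Proper divisors of 1956: sum = 1 + 2 + 3 + 4 + 6 + 12 + 163 + 326 + 489 + 652 + 978 = 2636
Since 2636 > 1956, 1956 is abundant.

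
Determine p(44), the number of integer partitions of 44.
75175

p(n) counts ways to write n as a sum of positive integers (order ignored).
Euler's pentagonal recurrence: p(k) = p(k-1) + p(k-2) - p(k-5) - p(k-7) + p(k-12) + p(k-15) - ... (offsets j(3j∓1)/2, signs ++--, p(0)=1, p(<0)=0).
DP table for k = 0..43: p(0)=1, p(1)=1, p(2)=2, p(3)=3, p(4)=5, p(5)=7, p(6)=11, p(7)=15, p(8)=22, p(9)=30, p(10)=42, p(11)=56, p(12)=77, p(13)=101, p(14)=135, p(15)=176, p(16)=231, p(17)=297, p(18)=385, p(19)=490, p(20)=627, p(21)=792, p(22)=1002, p(23)=1255, p(24)=1575, p(25)=1958, p(26)=2436, p(27)=3010, p(28)=3718, p(29)=4565, p(30)=5604, p(31)=6842, p(32)=8349, p(33)=10143, p(34)=12310, p(35)=14883, p(36)=17977, p(37)=21637, p(38)=26015, p(39)=31185, p(40)=37338, p(41)=44583, p(42)=53174, p(43)=63261.
Final step: p(44) = p(43) + p(42) - p(39) - p(37) + p(32) + p(29) - p(22) - p(18) + p(9) + p(4)
= 63261 + 53174 - 31185 - 21637 + 8349 + 4565 - 1002 - 385 + 30 + 5
= 75175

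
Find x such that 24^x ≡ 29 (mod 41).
19

Baby-step giant-step with step n = ⌈√41⌉ = 7.
Baby steps 24^j mod 41 (j:value) for j=0..6: 0:1, 1:24, 2:2, 3:7, 4:4, 5:14, 6:8.
Giant-step multiplier: 24^(-7) ≡ 24^(40-7) = 24^33 ≡ 22 (mod 41).
Giant steps γ_i = 29·22^i mod 41: γ_0=29, γ_1=23, γ_2=14 (in table at j=5).
x = i·n + j = 2·7 + 5 = 19.
Check: 24^19 ≡ 29 (mod 41).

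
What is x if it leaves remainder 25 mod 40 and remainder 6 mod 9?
105

Using Chinese Remainder Theorem:
M = 40 × 9 = 360
M1 = 9, M2 = 40
y1 = 9^(-1) mod 40 = 9
y2 = 40^(-1) mod 9 = 7
x = (25×9×9 + 6×40×7) mod 360 = 105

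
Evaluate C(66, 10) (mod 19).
0

Using Lucas' theorem:
Write n=66 and k=10 in base 19:
n in base 19: [3, 9]
k in base 19: [0, 10]
C(66,10) mod 19 = ∏ C(n_i, k_i) mod 19
Digit binomials (mod 19): C(3,0) = 1; C(9,10) = 0 (k_i > n_i)
Product: 1 × 0 = 0 ≡ 0 (mod 19)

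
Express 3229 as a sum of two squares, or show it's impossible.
27² + 50² (a=27, b=50)

Factorization: 3229 = 3229
By Fermat: n is sum of two squares iff every prime p ≡ 3 (mod 4) appears to even power.
All primes ≡ 3 (mod 4) appear to even power.
Search a = 0, 1, 2, … for 3229 - a² a perfect square: first hit at a = 27: 3229 - 729 = 2500 = 50².
3229 = 27² + 50² = 729 + 2500 ✓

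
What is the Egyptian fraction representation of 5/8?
1/2 + 1/8

Greedy algorithm:
5/8: ceiling(8/5) = 2, use 1/2
1/8: ceiling(8/1) = 8, use 1/8
Result: 5/8 = 1/2 + 1/8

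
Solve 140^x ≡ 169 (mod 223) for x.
180

Baby-step giant-step with step n = ⌈√223⌉ = 15.
Baby steps 140^j mod 223 (j:value) for j=0..14: 0:1, 1:140, 2:199, 3:208, 4:130, 5:137, 6:2, 7:57, 8:175, 9:193, 10:37, 11:51, 12:4, 13:114, 14:127.
Giant-step multiplier: 140^(-15) ≡ 140^(222-15) = 140^207 ≡ 26 (mod 223).
Giant steps γ_i = 169·26^i mod 223: γ_0=169, γ_1=157, γ_2=68, γ_3=207, γ_4=30, γ_5=111, γ_6=210, γ_7=108, γ_8=132, γ_9=87, γ_10=32, γ_11=163, γ_12=1 (in table at j=0).
x = i·n + j = 12·15 + 0 = 180.
Check: 140^180 ≡ 169 (mod 223).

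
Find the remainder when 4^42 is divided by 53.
42

Repeated squaring. Binary of 42 = 101010.
4^1 ≡ 4 (mod 53); 4^2 ≡ 16 (mod 53); 4^4 ≡ 44 (mod 53); 4^8 ≡ 28 (mod 53); 4^16 ≡ 42 (mod 53); 4^32 ≡ 15 (mod 53)
4^42 = 4^2 × 4^8 × 4^32 ≡ 42 (mod 53)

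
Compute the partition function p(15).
176

p(n) counts ways to write n as a sum of positive integers (order ignored).
Euler's pentagonal recurrence: p(k) = p(k-1) + p(k-2) - p(k-5) - p(k-7) + p(k-12) + p(k-15) - ... (offsets j(3j∓1)/2, signs ++--, p(0)=1, p(<0)=0).
DP table for k = 0..14: p(0)=1, p(1)=1, p(2)=2, p(3)=3, p(4)=5, p(5)=7, p(6)=11, p(7)=15, p(8)=22, p(9)=30, p(10)=42, p(11)=56, p(12)=77, p(13)=101, p(14)=135.
Final step: p(15) = p(14) + p(13) - p(10) - p(8) + p(3) + p(0)
= 135 + 101 - 42 - 22 + 3 + 1
= 176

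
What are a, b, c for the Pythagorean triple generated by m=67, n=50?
(1989, 6700, 6989)

Euclid's formula: a = m² - n², b = 2mn, c = m² + n²
m = 67, n = 50
a = 67² - 50² = 4489 - 2500 = 1989
b = 2 × 67 × 50 = 6700
c = 67² + 50² = 4489 + 2500 = 6989
Verification: 1989² + 6700² = 3956121 + 44890000 = 48846121 = 6989² ✓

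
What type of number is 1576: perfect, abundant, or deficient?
deficient

Proper divisors of 1576: sum = 1 + 2 + 4 + 8 + 197 + 394 + 788 = 1394
Since 1394 < 1576, 1576 is deficient.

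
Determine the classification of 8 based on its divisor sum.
deficient

Proper divisors of 8: sum = 1 + 2 + 4 = 7
Since 7 < 8, 8 is deficient.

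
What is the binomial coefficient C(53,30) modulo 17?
0

Using Lucas' theorem:
Write n=53 and k=30 in base 17:
n in base 17: [3, 2]
k in base 17: [1, 13]
C(53,30) mod 17 = ∏ C(n_i, k_i) mod 17
Digit binomials (mod 17): C(3,1) = 3; C(2,13) = 0 (k_i > n_i)
Product: 3 × 0 = 0 ≡ 0 (mod 17)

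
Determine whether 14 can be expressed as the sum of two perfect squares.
Not possible

Factorization: 14 = 2 × 7
By Fermat: n is sum of two squares iff every prime p ≡ 3 (mod 4) appears to even power.
Prime(s) ≡ 3 (mod 4) with odd exponent: [(7, 1)]
Therefore 14 cannot be expressed as a² + b².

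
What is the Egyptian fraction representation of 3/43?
1/15 + 1/323 + 1/208335

Greedy algorithm:
3/43: ceiling(43/3) = 15, use 1/15
2/645: ceiling(645/2) = 323, use 1/323
1/208335: ceiling(208335/1) = 208335, use 1/208335
Result: 3/43 = 1/15 + 1/323 + 1/208335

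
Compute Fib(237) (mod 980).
282

Matrix identity: Q^n = [[F_(n+1), F_n], [F_n, F_(n-1)]] with Q = [[1,1],[1,0]].
n = 237 = 11101101₂. Square-and-multiply, entries mod 980:
Q^1 = [[1,1],[1,0]]
Q^3 = (Q^1)²·Q = [[3,2],[2,1]]
Q^7 = (Q^3)²·Q = [[21,13],[13,8]]
Q^14 = (Q^7)² = [[610,377],[377,233]]
Q^29 = (Q^14)²·Q = [[20,709],[709,291]]
Q^59 = (Q^29)²·Q = [[340,341],[341,979]]
Q^118 = (Q^59)² = [[601,939],[939,642]]
Q^237 = (Q^118)²·Q = [[279,282],[282,977]]
F_237 mod 980 = Q^237[0][1] = 282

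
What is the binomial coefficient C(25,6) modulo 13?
1

Using Lucas' theorem:
Write n=25 and k=6 in base 13:
n in base 13: [1, 12]
k in base 13: [0, 6]
C(25,6) mod 13 = ∏ C(n_i, k_i) mod 13
Digit binomials (mod 13): C(1,0) = 1; C(12,6) = 924 ≡ 1
Product: 1 × 1 = 1 ≡ 1 (mod 13)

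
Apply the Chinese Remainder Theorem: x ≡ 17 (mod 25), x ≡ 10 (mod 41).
92

Using Chinese Remainder Theorem:
M = 25 × 41 = 1025
M1 = 41, M2 = 25
y1 = 41^(-1) mod 25 = 11
y2 = 25^(-1) mod 41 = 23
x = (17×41×11 + 10×25×23) mod 1025 = 92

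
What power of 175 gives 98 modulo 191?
176

Baby-step giant-step with step n = ⌈√191⌉ = 14.
Baby steps 175^j mod 191 (j:value) for j=0..13: 0:1, 1:175, 2:65, 3:106, 4:23, 5:14, 6:158, 7:146, 8:147, 9:131, 10:5, 11:111, 12:134, 13:148.
Giant-step multiplier: 175^(-14) ≡ 175^(190-14) = 175^176 ≡ 98 (mod 191).
Giant steps γ_i = 98·98^i mod 191: γ_0=98, γ_1=54, γ_2=135, γ_3=51, γ_4=32, γ_5=80, γ_6=9, γ_7=118, γ_8=104, γ_9=69, γ_10=77, γ_11=97, γ_12=147 (in table at j=8).
x = i·n + j = 12·14 + 8 = 176.
Check: 175^176 ≡ 98 (mod 191).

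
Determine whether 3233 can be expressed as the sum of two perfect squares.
23² + 52² (a=23, b=52)

Factorization: 3233 = 53 × 61
By Fermat: n is sum of two squares iff every prime p ≡ 3 (mod 4) appears to even power.
All primes ≡ 3 (mod 4) appear to even power.
Search a = 0, 1, 2, … for 3233 - a² a perfect square: first hit at a = 23: 3233 - 529 = 2704 = 52².
3233 = 23² + 52² = 529 + 2704 ✓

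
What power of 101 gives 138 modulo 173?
28

Baby-step giant-step with step n = ⌈√173⌉ = 14.
Baby steps 101^j mod 173 (j:value) for j=0..13: 0:1, 1:101, 2:167, 3:86, 4:36, 5:3, 6:130, 7:155, 8:85, 9:108, 10:9, 11:44, 12:119, 13:82.
Giant-step multiplier: 101^(-14) ≡ 101^(172-14) = 101^158 ≡ 55 (mod 173).
Giant steps γ_i = 138·55^i mod 173: γ_0=138, γ_1=151, γ_2=1 (in table at j=0).
x = i·n + j = 2·14 + 0 = 28.
Check: 101^28 ≡ 138 (mod 173).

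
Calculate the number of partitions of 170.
274768617130

p(n) counts ways to write n as a sum of positive integers (order ignored).
Euler's pentagonal recurrence: p(k) = p(k-1) + p(k-2) - p(k-5) - p(k-7) + p(k-12) + p(k-15) - ... (offsets j(3j∓1)/2, signs ++--, p(0)=1, p(<0)=0).
DP table for k = 0..169: p(0)=1, p(1)=1, p(2)=2, p(3)=3, p(4)=5, p(5)=7, p(6)=11, p(7)=15, p(8)=22, p(9)=30, p(10)=42, p(11)=56, p(12)=77, p(13)=101, p(14)=135, p(15)=176, p(16)=231, p(17)=297, p(18)=385, p(19)=490, p(20)=627, p(21)=792, p(22)=1002, p(23)=1255, p(24)=1575, p(25)=1958, p(26)=2436, p(27)=3010, p(28)=3718, p(29)=4565, p(30)=5604, p(31)=6842, p(32)=8349, p(33)=10143, p(34)=12310, p(35)=14883, p(36)=17977, p(37)=21637, p(38)=26015, p(39)=31185, p(40)=37338, p(41)=44583, p(42)=53174, p(43)=63261, p(44)=75175, p(45)=89134, p(46)=105558, p(47)=124754, p(48)=147273, p(49)=173525, p(50)=204226, p(51)=239943, p(52)=281589, p(53)=329931, p(54)=386155, p(55)=451276, p(56)=526823, p(57)=614154, p(58)=715220, p(59)=831820, p(60)=966467, p(61)=1121505, p(62)=1300156, p(63)=1505499, p(64)=1741630, p(65)=2012558, p(66)=2323520, p(67)=2679689, p(68)=3087735, p(69)=3554345, p(70)=4087968, p(71)=4697205, p(72)=5392783, p(73)=6185689, p(74)=7089500, p(75)=8118264, p(76)=9289091, p(77)=10619863, p(78)=12132164, p(79)=13848650, p(80)=15796476, p(81)=18004327, p(82)=20506255, p(83)=23338469, p(84)=26543660, p(85)=30167357, p(86)=34262962, p(87)=38887673, p(88)=44108109, p(89)=49995925, p(90)=56634173, p(91)=64112359, p(92)=72533807, p(93)=82010177, p(94)=92669720, p(95)=104651419, p(96)=118114304, p(97)=133230930, p(98)=150198136, p(99)=169229875, p(100)=190569292, p(101)=214481126, p(102)=241265379, p(103)=271248950, p(104)=304801365, p(105)=342325709, p(106)=384276336, p(107)=431149389, p(108)=483502844, p(109)=541946240, p(110)=607163746, p(111)=679903203, p(112)=761002156, p(113)=851376628, p(114)=952050665, p(115)=1064144451, p(116)=1188908248, p(117)=1327710076, p(118)=1482074143, p(119)=1653668665, p(120)=1844349560, p(121)=2056148051, p(122)=2291320912, p(123)=2552338241, p(124)=2841940500, p(125)=3163127352, p(126)=3519222692, p(127)=3913864295, p(128)=4351078600, p(129)=4835271870, p(130)=5371315400, p(131)=5964539504, p(132)=6620830889, p(133)=7346629512, p(134)=8149040695, p(135)=9035836076, p(136)=10015581680, p(137)=11097645016, p(138)=12292341831, p(139)=13610949895, p(140)=15065878135, p(141)=16670689208, p(142)=18440293320, p(143)=20390982757, p(144)=22540654445, p(145)=24908858009, p(146)=27517052599, p(147)=30388671978, p(148)=33549419497, p(149)=37027355200, p(150)=40853235313, p(151)=45060624582, p(152)=49686288421, p(153)=54770336324, p(154)=60356673280, p(155)=66493182097, p(156)=73232243759, p(157)=80630964769, p(158)=88751778802, p(159)=97662728555, p(160)=107438159466, p(161)=118159068427, p(162)=129913904637, p(163)=142798995930, p(164)=156919475295, p(165)=172389800255, p(166)=189334822579, p(167)=207890420102, p(168)=228204732751, p(169)=250438925115.
Final step: p(170) = p(169) + p(168) - p(165) - p(163) + p(158) + p(155) - p(148) - p(144) + p(135) + p(130) - p(119) - p(113) + p(100) + p(93) - p(78) - p(70) + p(53) + p(44) - p(25) - p(15)
= 250438925115 + 228204732751 - 172389800255 - 142798995930 + 88751778802 + 66493182097 - 33549419497 - 22540654445 + 9035836076 + 5371315400 - 1653668665 - 851376628 + 190569292 + 82010177 - 12132164 - 4087968 + 329931 + 75175 - 1958 - 176
= 274768617130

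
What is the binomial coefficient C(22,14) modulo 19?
0

Using Lucas' theorem:
Write n=22 and k=14 in base 19:
n in base 19: [1, 3]
k in base 19: [0, 14]
C(22,14) mod 19 = ∏ C(n_i, k_i) mod 19
Digit binomials (mod 19): C(1,0) = 1; C(3,14) = 0 (k_i > n_i)
Product: 1 × 0 = 0 ≡ 0 (mod 19)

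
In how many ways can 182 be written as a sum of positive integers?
819876908323

p(n) counts ways to write n as a sum of positive integers (order ignored).
Euler's pentagonal recurrence: p(k) = p(k-1) + p(k-2) - p(k-5) - p(k-7) + p(k-12) + p(k-15) - ... (offsets j(3j∓1)/2, signs ++--, p(0)=1, p(<0)=0).
DP table for k = 0..181: p(0)=1, p(1)=1, p(2)=2, p(3)=3, p(4)=5, p(5)=7, p(6)=11, p(7)=15, p(8)=22, p(9)=30, p(10)=42, p(11)=56, p(12)=77, p(13)=101, p(14)=135, p(15)=176, p(16)=231, p(17)=297, p(18)=385, p(19)=490, p(20)=627, p(21)=792, p(22)=1002, p(23)=1255, p(24)=1575, p(25)=1958, p(26)=2436, p(27)=3010, p(28)=3718, p(29)=4565, p(30)=5604, p(31)=6842, p(32)=8349, p(33)=10143, p(34)=12310, p(35)=14883, p(36)=17977, p(37)=21637, p(38)=26015, p(39)=31185, p(40)=37338, p(41)=44583, p(42)=53174, p(43)=63261, p(44)=75175, p(45)=89134, p(46)=105558, p(47)=124754, p(48)=147273, p(49)=173525, p(50)=204226, p(51)=239943, p(52)=281589, p(53)=329931, p(54)=386155, p(55)=451276, p(56)=526823, p(57)=614154, p(58)=715220, p(59)=831820, p(60)=966467, p(61)=1121505, p(62)=1300156, p(63)=1505499, p(64)=1741630, p(65)=2012558, p(66)=2323520, p(67)=2679689, p(68)=3087735, p(69)=3554345, p(70)=4087968, p(71)=4697205, p(72)=5392783, p(73)=6185689, p(74)=7089500, p(75)=8118264, p(76)=9289091, p(77)=10619863, p(78)=12132164, p(79)=13848650, p(80)=15796476, p(81)=18004327, p(82)=20506255, p(83)=23338469, p(84)=26543660, p(85)=30167357, p(86)=34262962, p(87)=38887673, p(88)=44108109, p(89)=49995925, p(90)=56634173, p(91)=64112359, p(92)=72533807, p(93)=82010177, p(94)=92669720, p(95)=104651419, p(96)=118114304, p(97)=133230930, p(98)=150198136, p(99)=169229875, p(100)=190569292, p(101)=214481126, p(102)=241265379, p(103)=271248950, p(104)=304801365, p(105)=342325709, p(106)=384276336, p(107)=431149389, p(108)=483502844, p(109)=541946240, p(110)=607163746, p(111)=679903203, p(112)=761002156, p(113)=851376628, p(114)=952050665, p(115)=1064144451, p(116)=1188908248, p(117)=1327710076, p(118)=1482074143, p(119)=1653668665, p(120)=1844349560, p(121)=2056148051, p(122)=2291320912, p(123)=2552338241, p(124)=2841940500, p(125)=3163127352, p(126)=3519222692, p(127)=3913864295, p(128)=4351078600, p(129)=4835271870, p(130)=5371315400, p(131)=5964539504, p(132)=6620830889, p(133)=7346629512, p(134)=8149040695, p(135)=9035836076, p(136)=10015581680, p(137)=11097645016, p(138)=12292341831, p(139)=13610949895, p(140)=15065878135, p(141)=16670689208, p(142)=18440293320, p(143)=20390982757, p(144)=22540654445, p(145)=24908858009, p(146)=27517052599, p(147)=30388671978, p(148)=33549419497, p(149)=37027355200, p(150)=40853235313, p(151)=45060624582, p(152)=49686288421, p(153)=54770336324, p(154)=60356673280, p(155)=66493182097, p(156)=73232243759, p(157)=80630964769, p(158)=88751778802, p(159)=97662728555, p(160)=107438159466, p(161)=118159068427, p(162)=129913904637, p(163)=142798995930, p(164)=156919475295, p(165)=172389800255, p(166)=189334822579, p(167)=207890420102, p(168)=228204732751, p(169)=250438925115, p(170)=274768617130, p(171)=301384802048, p(172)=330495499613, p(173)=362326859895, p(174)=397125074750, p(175)=435157697830, p(176)=476715857290, p(177)=522115831195, p(178)=571701605655, p(179)=625846753120, p(180)=684957390936, p(181)=749474411781.
Final step: p(182) = p(181) + p(180) - p(177) - p(175) + p(170) + p(167) - p(160) - p(156) + p(147) + p(142) - p(131) - p(125) + p(112) + p(105) - p(90) - p(82) + p(65) + p(56) - p(37) - p(27) + p(6)
= 749474411781 + 684957390936 - 522115831195 - 435157697830 + 274768617130 + 207890420102 - 107438159466 - 73232243759 + 30388671978 + 18440293320 - 5964539504 - 3163127352 + 761002156 + 342325709 - 56634173 - 20506255 + 2012558 + 526823 - 21637 - 3010 + 11
= 819876908323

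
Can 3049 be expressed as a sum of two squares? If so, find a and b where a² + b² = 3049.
32² + 45² (a=32, b=45)

Factorization: 3049 = 3049
By Fermat: n is sum of two squares iff every prime p ≡ 3 (mod 4) appears to even power.
All primes ≡ 3 (mod 4) appear to even power.
Search a = 0, 1, 2, … for 3049 - a² a perfect square: first hit at a = 32: 3049 - 1024 = 2025 = 45².
3049 = 32² + 45² = 1024 + 2025 ✓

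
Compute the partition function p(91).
64112359

p(n) counts ways to write n as a sum of positive integers (order ignored).
Euler's pentagonal recurrence: p(k) = p(k-1) + p(k-2) - p(k-5) - p(k-7) + p(k-12) + p(k-15) - ... (offsets j(3j∓1)/2, signs ++--, p(0)=1, p(<0)=0).
DP table for k = 0..90: p(0)=1, p(1)=1, p(2)=2, p(3)=3, p(4)=5, p(5)=7, p(6)=11, p(7)=15, p(8)=22, p(9)=30, p(10)=42, p(11)=56, p(12)=77, p(13)=101, p(14)=135, p(15)=176, p(16)=231, p(17)=297, p(18)=385, p(19)=490, p(20)=627, p(21)=792, p(22)=1002, p(23)=1255, p(24)=1575, p(25)=1958, p(26)=2436, p(27)=3010, p(28)=3718, p(29)=4565, p(30)=5604, p(31)=6842, p(32)=8349, p(33)=10143, p(34)=12310, p(35)=14883, p(36)=17977, p(37)=21637, p(38)=26015, p(39)=31185, p(40)=37338, p(41)=44583, p(42)=53174, p(43)=63261, p(44)=75175, p(45)=89134, p(46)=105558, p(47)=124754, p(48)=147273, p(49)=173525, p(50)=204226, p(51)=239943, p(52)=281589, p(53)=329931, p(54)=386155, p(55)=451276, p(56)=526823, p(57)=614154, p(58)=715220, p(59)=831820, p(60)=966467, p(61)=1121505, p(62)=1300156, p(63)=1505499, p(64)=1741630, p(65)=2012558, p(66)=2323520, p(67)=2679689, p(68)=3087735, p(69)=3554345, p(70)=4087968, p(71)=4697205, p(72)=5392783, p(73)=6185689, p(74)=7089500, p(75)=8118264, p(76)=9289091, p(77)=10619863, p(78)=12132164, p(79)=13848650, p(80)=15796476, p(81)=18004327, p(82)=20506255, p(83)=23338469, p(84)=26543660, p(85)=30167357, p(86)=34262962, p(87)=38887673, p(88)=44108109, p(89)=49995925, p(90)=56634173.
Final step: p(91) = p(90) + p(89) - p(86) - p(84) + p(79) + p(76) - p(69) - p(65) + p(56) + p(51) - p(40) - p(34) + p(21) + p(14)
= 56634173 + 49995925 - 34262962 - 26543660 + 13848650 + 9289091 - 3554345 - 2012558 + 526823 + 239943 - 37338 - 12310 + 792 + 135
= 64112359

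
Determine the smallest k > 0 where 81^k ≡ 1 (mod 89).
22

89 is prime, so ord(81) divides φ(89) = 88.
Divisors of 88: 1, 2, 4, 8, 11, 22, 44, 88.
Repeated squaring: 81^1 ≡ 81, 81^2 ≡ 64, 81^4 ≡ 2, 81^8 ≡ 4, 81^16 ≡ 16, 81^32 ≡ 78, 81^64 ≡ 32 (mod 89).
Test 81^d mod 89 for each divisor d in increasing order:
81^1 ≡ 81
81^2 ≡ 64
81^4 ≡ 2
81^8 ≡ 4
81^11 = 81^8·81^2·81^1 ≡ 88
81^22 = 81^16·81^4·81^2 ≡ 1  ← first divisor giving 1
The order is 22.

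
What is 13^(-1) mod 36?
25

gcd(13, 36) = 1, so the inverse exists.
Extended Euclidean algorithm on (36, 13):
36 = 2 × 13 + 10  ⟹  10 = (1)·36 + (-2)·13
13 = 1 × 10 + 3  ⟹  3 = (-1)·36 + (3)·13
10 = 3 × 3 + 1  ⟹  1 = (4)·36 + (-11)·13
So (-11)·13 ≡ 1 (mod 36), i.e. 13^(-1) ≡ -11 ≡ 25 (mod 36).
Check: 13 × 25 = 325 ≡ 1 (mod 36)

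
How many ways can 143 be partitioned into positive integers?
20390982757

p(n) counts ways to write n as a sum of positive integers (order ignored).
Euler's pentagonal recurrence: p(k) = p(k-1) + p(k-2) - p(k-5) - p(k-7) + p(k-12) + p(k-15) - ... (offsets j(3j∓1)/2, signs ++--, p(0)=1, p(<0)=0).
DP table for k = 0..142: p(0)=1, p(1)=1, p(2)=2, p(3)=3, p(4)=5, p(5)=7, p(6)=11, p(7)=15, p(8)=22, p(9)=30, p(10)=42, p(11)=56, p(12)=77, p(13)=101, p(14)=135, p(15)=176, p(16)=231, p(17)=297, p(18)=385, p(19)=490, p(20)=627, p(21)=792, p(22)=1002, p(23)=1255, p(24)=1575, p(25)=1958, p(26)=2436, p(27)=3010, p(28)=3718, p(29)=4565, p(30)=5604, p(31)=6842, p(32)=8349, p(33)=10143, p(34)=12310, p(35)=14883, p(36)=17977, p(37)=21637, p(38)=26015, p(39)=31185, p(40)=37338, p(41)=44583, p(42)=53174, p(43)=63261, p(44)=75175, p(45)=89134, p(46)=105558, p(47)=124754, p(48)=147273, p(49)=173525, p(50)=204226, p(51)=239943, p(52)=281589, p(53)=329931, p(54)=386155, p(55)=451276, p(56)=526823, p(57)=614154, p(58)=715220, p(59)=831820, p(60)=966467, p(61)=1121505, p(62)=1300156, p(63)=1505499, p(64)=1741630, p(65)=2012558, p(66)=2323520, p(67)=2679689, p(68)=3087735, p(69)=3554345, p(70)=4087968, p(71)=4697205, p(72)=5392783, p(73)=6185689, p(74)=7089500, p(75)=8118264, p(76)=9289091, p(77)=10619863, p(78)=12132164, p(79)=13848650, p(80)=15796476, p(81)=18004327, p(82)=20506255, p(83)=23338469, p(84)=26543660, p(85)=30167357, p(86)=34262962, p(87)=38887673, p(88)=44108109, p(89)=49995925, p(90)=56634173, p(91)=64112359, p(92)=72533807, p(93)=82010177, p(94)=92669720, p(95)=104651419, p(96)=118114304, p(97)=133230930, p(98)=150198136, p(99)=169229875, p(100)=190569292, p(101)=214481126, p(102)=241265379, p(103)=271248950, p(104)=304801365, p(105)=342325709, p(106)=384276336, p(107)=431149389, p(108)=483502844, p(109)=541946240, p(110)=607163746, p(111)=679903203, p(112)=761002156, p(113)=851376628, p(114)=952050665, p(115)=1064144451, p(116)=1188908248, p(117)=1327710076, p(118)=1482074143, p(119)=1653668665, p(120)=1844349560, p(121)=2056148051, p(122)=2291320912, p(123)=2552338241, p(124)=2841940500, p(125)=3163127352, p(126)=3519222692, p(127)=3913864295, p(128)=4351078600, p(129)=4835271870, p(130)=5371315400, p(131)=5964539504, p(132)=6620830889, p(133)=7346629512, p(134)=8149040695, p(135)=9035836076, p(136)=10015581680, p(137)=11097645016, p(138)=12292341831, p(139)=13610949895, p(140)=15065878135, p(141)=16670689208, p(142)=18440293320.
Final step: p(143) = p(142) + p(141) - p(138) - p(136) + p(131) + p(128) - p(121) - p(117) + p(108) + p(103) - p(92) - p(86) + p(73) + p(66) - p(51) - p(43) + p(26) + p(17)
= 18440293320 + 16670689208 - 12292341831 - 10015581680 + 5964539504 + 4351078600 - 2056148051 - 1327710076 + 483502844 + 271248950 - 72533807 - 34262962 + 6185689 + 2323520 - 239943 - 63261 + 2436 + 297
= 20390982757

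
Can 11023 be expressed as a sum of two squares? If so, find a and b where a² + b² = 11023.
Not possible

Factorization: 11023 = 73 × 151
By Fermat: n is sum of two squares iff every prime p ≡ 3 (mod 4) appears to even power.
Prime(s) ≡ 3 (mod 4) with odd exponent: [(151, 1)]
Therefore 11023 cannot be expressed as a² + b².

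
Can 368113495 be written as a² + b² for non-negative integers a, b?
Not possible

Factorization: 368113495 = 5 × 17 × 163^3
By Fermat: n is sum of two squares iff every prime p ≡ 3 (mod 4) appears to even power.
Prime(s) ≡ 3 (mod 4) with odd exponent: [(163, 3)]
Therefore 368113495 cannot be expressed as a² + b².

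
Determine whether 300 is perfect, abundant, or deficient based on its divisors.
abundant

Proper divisors of 300: sum = 1 + 2 + 3 + 4 + 5 + 6 + 10 + 12 + ... + 60 + 75 + 100 + 150 (17 divisors) = 568
Since 568 > 300, 300 is abundant.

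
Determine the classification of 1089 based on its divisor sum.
deficient

Proper divisors of 1089: sum = 1 + 3 + 9 + 11 + 33 + 99 + 121 + 363 = 640
Since 640 < 1089, 1089 is deficient.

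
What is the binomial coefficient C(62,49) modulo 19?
0

Using Lucas' theorem:
Write n=62 and k=49 in base 19:
n in base 19: [3, 5]
k in base 19: [2, 11]
C(62,49) mod 19 = ∏ C(n_i, k_i) mod 19
Digit binomials (mod 19): C(3,2) = 3; C(5,11) = 0 (k_i > n_i)
Product: 3 × 0 = 0 ≡ 0 (mod 19)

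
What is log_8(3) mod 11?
6

Baby-step giant-step with step n = ⌈√11⌉ = 4.
Baby steps 8^j mod 11 (j:value) for j=0..3: 0:1, 1:8, 2:9, 3:6.
Giant-step multiplier: 8^(-4) ≡ 8^(10-4) = 8^6 ≡ 3 (mod 11).
Giant steps γ_i = 3·3^i mod 11: γ_0=3, γ_1=9 (in table at j=2).
x = i·n + j = 1·4 + 2 = 6.
Check: 8^6 ≡ 3 (mod 11).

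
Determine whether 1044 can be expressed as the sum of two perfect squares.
12² + 30² (a=12, b=30)

Factorization: 1044 = 2^2 × 3^2 × 29
By Fermat: n is sum of two squares iff every prime p ≡ 3 (mod 4) appears to even power.
All primes ≡ 3 (mod 4) appear to even power.
Search a = 0, 1, 2, … for 1044 - a² a perfect square: first hit at a = 12: 1044 - 144 = 900 = 30².
1044 = 12² + 30² = 144 + 900 ✓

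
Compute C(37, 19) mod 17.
6

Using Lucas' theorem:
Write n=37 and k=19 in base 17:
n in base 17: [2, 3]
k in base 17: [1, 2]
C(37,19) mod 17 = ∏ C(n_i, k_i) mod 17
Digit binomials (mod 17): C(2,1) = 2; C(3,2) = 3
Product: 2 × 3 = 6 ≡ 6 (mod 17)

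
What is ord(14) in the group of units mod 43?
21

43 is prime, so ord(14) divides φ(43) = 42.
Divisors of 42: 1, 2, 3, 6, 7, 14, 21, 42.
Repeated squaring: 14^1 ≡ 14, 14^2 ≡ 24, 14^4 ≡ 17, 14^8 ≡ 31, 14^16 ≡ 15, 14^32 ≡ 10 (mod 43).
Test 14^d mod 43 for each divisor d in increasing order:
14^1 ≡ 14
14^2 ≡ 24
14^3 = 14^2·14^1 ≡ 35
14^6 = 14^4·14^2 ≡ 21
14^7 = 14^4·14^2·14^1 ≡ 36
14^14 = 14^8·14^4·14^2 ≡ 6
14^21 = 14^16·14^4·14^1 ≡ 1  ← first divisor giving 1
The order is 21.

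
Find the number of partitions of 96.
118114304

p(n) counts ways to write n as a sum of positive integers (order ignored).
Euler's pentagonal recurrence: p(k) = p(k-1) + p(k-2) - p(k-5) - p(k-7) + p(k-12) + p(k-15) - ... (offsets j(3j∓1)/2, signs ++--, p(0)=1, p(<0)=0).
DP table for k = 0..95: p(0)=1, p(1)=1, p(2)=2, p(3)=3, p(4)=5, p(5)=7, p(6)=11, p(7)=15, p(8)=22, p(9)=30, p(10)=42, p(11)=56, p(12)=77, p(13)=101, p(14)=135, p(15)=176, p(16)=231, p(17)=297, p(18)=385, p(19)=490, p(20)=627, p(21)=792, p(22)=1002, p(23)=1255, p(24)=1575, p(25)=1958, p(26)=2436, p(27)=3010, p(28)=3718, p(29)=4565, p(30)=5604, p(31)=6842, p(32)=8349, p(33)=10143, p(34)=12310, p(35)=14883, p(36)=17977, p(37)=21637, p(38)=26015, p(39)=31185, p(40)=37338, p(41)=44583, p(42)=53174, p(43)=63261, p(44)=75175, p(45)=89134, p(46)=105558, p(47)=124754, p(48)=147273, p(49)=173525, p(50)=204226, p(51)=239943, p(52)=281589, p(53)=329931, p(54)=386155, p(55)=451276, p(56)=526823, p(57)=614154, p(58)=715220, p(59)=831820, p(60)=966467, p(61)=1121505, p(62)=1300156, p(63)=1505499, p(64)=1741630, p(65)=2012558, p(66)=2323520, p(67)=2679689, p(68)=3087735, p(69)=3554345, p(70)=4087968, p(71)=4697205, p(72)=5392783, p(73)=6185689, p(74)=7089500, p(75)=8118264, p(76)=9289091, p(77)=10619863, p(78)=12132164, p(79)=13848650, p(80)=15796476, p(81)=18004327, p(82)=20506255, p(83)=23338469, p(84)=26543660, p(85)=30167357, p(86)=34262962, p(87)=38887673, p(88)=44108109, p(89)=49995925, p(90)=56634173, p(91)=64112359, p(92)=72533807, p(93)=82010177, p(94)=92669720, p(95)=104651419.
Final step: p(96) = p(95) + p(94) - p(91) - p(89) + p(84) + p(81) - p(74) - p(70) + p(61) + p(56) - p(45) - p(39) + p(26) + p(19) - p(4)
= 104651419 + 92669720 - 64112359 - 49995925 + 26543660 + 18004327 - 7089500 - 4087968 + 1121505 + 526823 - 89134 - 31185 + 2436 + 490 - 5
= 118114304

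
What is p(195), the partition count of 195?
2580840212973

p(n) counts ways to write n as a sum of positive integers (order ignored).
Euler's pentagonal recurrence: p(k) = p(k-1) + p(k-2) - p(k-5) - p(k-7) + p(k-12) + p(k-15) - ... (offsets j(3j∓1)/2, signs ++--, p(0)=1, p(<0)=0).
DP table for k = 0..194: p(0)=1, p(1)=1, p(2)=2, p(3)=3, p(4)=5, p(5)=7, p(6)=11, p(7)=15, p(8)=22, p(9)=30, p(10)=42, p(11)=56, p(12)=77, p(13)=101, p(14)=135, p(15)=176, p(16)=231, p(17)=297, p(18)=385, p(19)=490, p(20)=627, p(21)=792, p(22)=1002, p(23)=1255, p(24)=1575, p(25)=1958, p(26)=2436, p(27)=3010, p(28)=3718, p(29)=4565, p(30)=5604, p(31)=6842, p(32)=8349, p(33)=10143, p(34)=12310, p(35)=14883, p(36)=17977, p(37)=21637, p(38)=26015, p(39)=31185, p(40)=37338, p(41)=44583, p(42)=53174, p(43)=63261, p(44)=75175, p(45)=89134, p(46)=105558, p(47)=124754, p(48)=147273, p(49)=173525, p(50)=204226, p(51)=239943, p(52)=281589, p(53)=329931, p(54)=386155, p(55)=451276, p(56)=526823, p(57)=614154, p(58)=715220, p(59)=831820, p(60)=966467, p(61)=1121505, p(62)=1300156, p(63)=1505499, p(64)=1741630, p(65)=2012558, p(66)=2323520, p(67)=2679689, p(68)=3087735, p(69)=3554345, p(70)=4087968, p(71)=4697205, p(72)=5392783, p(73)=6185689, p(74)=7089500, p(75)=8118264, p(76)=9289091, p(77)=10619863, p(78)=12132164, p(79)=13848650, p(80)=15796476, p(81)=18004327, p(82)=20506255, p(83)=23338469, p(84)=26543660, p(85)=30167357, p(86)=34262962, p(87)=38887673, p(88)=44108109, p(89)=49995925, p(90)=56634173, p(91)=64112359, p(92)=72533807, p(93)=82010177, p(94)=92669720, p(95)=104651419, p(96)=118114304, p(97)=133230930, p(98)=150198136, p(99)=169229875, p(100)=190569292, p(101)=214481126, p(102)=241265379, p(103)=271248950, p(104)=304801365, p(105)=342325709, p(106)=384276336, p(107)=431149389, p(108)=483502844, p(109)=541946240, p(110)=607163746, p(111)=679903203, p(112)=761002156, p(113)=851376628, p(114)=952050665, p(115)=1064144451, p(116)=1188908248, p(117)=1327710076, p(118)=1482074143, p(119)=1653668665, p(120)=1844349560, p(121)=2056148051, p(122)=2291320912, p(123)=2552338241, p(124)=2841940500, p(125)=3163127352, p(126)=3519222692, p(127)=3913864295, p(128)=4351078600, p(129)=4835271870, p(130)=5371315400, p(131)=5964539504, p(132)=6620830889, p(133)=7346629512, p(134)=8149040695, p(135)=9035836076, p(136)=10015581680, p(137)=11097645016, p(138)=12292341831, p(139)=13610949895, p(140)=15065878135, p(141)=16670689208, p(142)=18440293320, p(143)=20390982757, p(144)=22540654445, p(145)=24908858009, p(146)=27517052599, p(147)=30388671978, p(148)=33549419497, p(149)=37027355200, p(150)=40853235313, p(151)=45060624582, p(152)=49686288421, p(153)=54770336324, p(154)=60356673280, p(155)=66493182097, p(156)=73232243759, p(157)=80630964769, p(158)=88751778802, p(159)=97662728555, p(160)=107438159466, p(161)=118159068427, p(162)=129913904637, p(163)=142798995930, p(164)=156919475295, p(165)=172389800255, p(166)=189334822579, p(167)=207890420102, p(168)=228204732751, p(169)=250438925115, p(170)=274768617130, p(171)=301384802048, p(172)=330495499613, p(173)=362326859895, p(174)=397125074750, p(175)=435157697830, p(176)=476715857290, p(177)=522115831195, p(178)=571701605655, p(179)=625846753120, p(180)=684957390936, p(181)=749474411781, p(182)=819876908323, p(183)=896684817527, p(184)=980462880430, p(185)=1071823774337, p(186)=1171432692373, p(187)=1280011042268, p(188)=1398341745571, p(189)=1527273599625, p(190)=1667727404093, p(191)=1820701100652, p(192)=1987276856363, p(193)=2168627105469, p(194)=2366022741845.
Final step: p(195) = p(194) + p(193) - p(190) - p(188) + p(183) + p(180) - p(173) - p(169) + p(160) + p(155) - p(144) - p(138) + p(125) + p(118) - p(103) - p(95) + p(78) + p(69) - p(50) - p(40) + p(19) + p(8)
= 2366022741845 + 2168627105469 - 1667727404093 - 1398341745571 + 896684817527 + 684957390936 - 362326859895 - 250438925115 + 107438159466 + 66493182097 - 22540654445 - 12292341831 + 3163127352 + 1482074143 - 271248950 - 104651419 + 12132164 + 3554345 - 204226 - 37338 + 490 + 22
= 2580840212973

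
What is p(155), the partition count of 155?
66493182097

p(n) counts ways to write n as a sum of positive integers (order ignored).
Euler's pentagonal recurrence: p(k) = p(k-1) + p(k-2) - p(k-5) - p(k-7) + p(k-12) + p(k-15) - ... (offsets j(3j∓1)/2, signs ++--, p(0)=1, p(<0)=0).
DP table for k = 0..154: p(0)=1, p(1)=1, p(2)=2, p(3)=3, p(4)=5, p(5)=7, p(6)=11, p(7)=15, p(8)=22, p(9)=30, p(10)=42, p(11)=56, p(12)=77, p(13)=101, p(14)=135, p(15)=176, p(16)=231, p(17)=297, p(18)=385, p(19)=490, p(20)=627, p(21)=792, p(22)=1002, p(23)=1255, p(24)=1575, p(25)=1958, p(26)=2436, p(27)=3010, p(28)=3718, p(29)=4565, p(30)=5604, p(31)=6842, p(32)=8349, p(33)=10143, p(34)=12310, p(35)=14883, p(36)=17977, p(37)=21637, p(38)=26015, p(39)=31185, p(40)=37338, p(41)=44583, p(42)=53174, p(43)=63261, p(44)=75175, p(45)=89134, p(46)=105558, p(47)=124754, p(48)=147273, p(49)=173525, p(50)=204226, p(51)=239943, p(52)=281589, p(53)=329931, p(54)=386155, p(55)=451276, p(56)=526823, p(57)=614154, p(58)=715220, p(59)=831820, p(60)=966467, p(61)=1121505, p(62)=1300156, p(63)=1505499, p(64)=1741630, p(65)=2012558, p(66)=2323520, p(67)=2679689, p(68)=3087735, p(69)=3554345, p(70)=4087968, p(71)=4697205, p(72)=5392783, p(73)=6185689, p(74)=7089500, p(75)=8118264, p(76)=9289091, p(77)=10619863, p(78)=12132164, p(79)=13848650, p(80)=15796476, p(81)=18004327, p(82)=20506255, p(83)=23338469, p(84)=26543660, p(85)=30167357, p(86)=34262962, p(87)=38887673, p(88)=44108109, p(89)=49995925, p(90)=56634173, p(91)=64112359, p(92)=72533807, p(93)=82010177, p(94)=92669720, p(95)=104651419, p(96)=118114304, p(97)=133230930, p(98)=150198136, p(99)=169229875, p(100)=190569292, p(101)=214481126, p(102)=241265379, p(103)=271248950, p(104)=304801365, p(105)=342325709, p(106)=384276336, p(107)=431149389, p(108)=483502844, p(109)=541946240, p(110)=607163746, p(111)=679903203, p(112)=761002156, p(113)=851376628, p(114)=952050665, p(115)=1064144451, p(116)=1188908248, p(117)=1327710076, p(118)=1482074143, p(119)=1653668665, p(120)=1844349560, p(121)=2056148051, p(122)=2291320912, p(123)=2552338241, p(124)=2841940500, p(125)=3163127352, p(126)=3519222692, p(127)=3913864295, p(128)=4351078600, p(129)=4835271870, p(130)=5371315400, p(131)=5964539504, p(132)=6620830889, p(133)=7346629512, p(134)=8149040695, p(135)=9035836076, p(136)=10015581680, p(137)=11097645016, p(138)=12292341831, p(139)=13610949895, p(140)=15065878135, p(141)=16670689208, p(142)=18440293320, p(143)=20390982757, p(144)=22540654445, p(145)=24908858009, p(146)=27517052599, p(147)=30388671978, p(148)=33549419497, p(149)=37027355200, p(150)=40853235313, p(151)=45060624582, p(152)=49686288421, p(153)=54770336324, p(154)=60356673280.
Final step: p(155) = p(154) + p(153) - p(150) - p(148) + p(143) + p(140) - p(133) - p(129) + p(120) + p(115) - p(104) - p(98) + p(85) + p(78) - p(63) - p(55) + p(38) + p(29) - p(10) - p(0)
= 60356673280 + 54770336324 - 40853235313 - 33549419497 + 20390982757 + 15065878135 - 7346629512 - 4835271870 + 1844349560 + 1064144451 - 304801365 - 150198136 + 30167357 + 12132164 - 1505499 - 451276 + 26015 + 4565 - 42 - 1
= 66493182097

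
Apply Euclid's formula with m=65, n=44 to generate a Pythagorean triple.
(2289, 5720, 6161)

Euclid's formula: a = m² - n², b = 2mn, c = m² + n²
m = 65, n = 44
a = 65² - 44² = 4225 - 1936 = 2289
b = 2 × 65 × 44 = 5720
c = 65² + 44² = 4225 + 1936 = 6161
Verification: 2289² + 5720² = 5239521 + 32718400 = 37957921 = 6161² ✓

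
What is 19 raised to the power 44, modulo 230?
1

Repeated squaring. Binary of 44 = 101100.
19^1 ≡ 19 (mod 230); 19^2 ≡ 131 (mod 230); 19^4 ≡ 141 (mod 230); 19^8 ≡ 101 (mod 230); 19^16 ≡ 81 (mod 230); 19^32 ≡ 121 (mod 230)
19^44 = 19^4 × 19^8 × 19^32 ≡ 1 (mod 230)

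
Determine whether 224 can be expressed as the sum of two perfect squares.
Not possible

Factorization: 224 = 2^5 × 7
By Fermat: n is sum of two squares iff every prime p ≡ 3 (mod 4) appears to even power.
Prime(s) ≡ 3 (mod 4) with odd exponent: [(7, 1)]
Therefore 224 cannot be expressed as a² + b².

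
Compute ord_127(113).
63

127 is prime, so ord(113) divides φ(127) = 126.
Divisors of 126: 1, 2, 3, 6, 7, 9, 14, 18, 21, 42, 63, 126.
Repeated squaring: 113^1 ≡ 113, 113^2 ≡ 69, 113^4 ≡ 62, 113^8 ≡ 34, 113^16 ≡ 13, 113^32 ≡ 42, 113^64 ≡ 113 (mod 127).
Test 113^d mod 127 for each divisor d in increasing order:
113^1 ≡ 113
113^2 ≡ 69
113^3 = 113^2·113^1 ≡ 50
113^6 = 113^4·113^2 ≡ 87
113^7 = 113^4·113^2·113^1 ≡ 52
113^9 = 113^8·113^1 ≡ 32
113^14 = 113^8·113^4·113^2 ≡ 37
113^18 = 113^16·113^2 ≡ 8
113^21 = 113^16·113^4·113^1 ≡ 19
113^42 = 113^32·113^8·113^2 ≡ 107
113^63 = 113^32·113^16·113^8·113^4·113^2·113^1 ≡ 1  ← first divisor giving 1
The order is 63.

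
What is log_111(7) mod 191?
171

Baby-step giant-step with step n = ⌈√191⌉ = 14.
Baby steps 111^j mod 191 (j:value) for j=0..13: 0:1, 1:111, 2:97, 3:71, 4:50, 5:11, 6:75, 7:112, 8:17, 9:168, 10:121, 11:61, 12:86, 13:187.
Giant-step multiplier: 111^(-14) ≡ 111^(190-14) = 111^176 ≡ 77 (mod 191).
Giant steps γ_i = 7·77^i mod 191: γ_0=7, γ_1=157, γ_2=56, γ_3=110, γ_4=66, γ_5=116, γ_6=146, γ_7=164, γ_8=22, γ_9=166, γ_10=176, γ_11=182, γ_12=71 (in table at j=3).
x = i·n + j = 12·14 + 3 = 171.
Check: 111^171 ≡ 7 (mod 191).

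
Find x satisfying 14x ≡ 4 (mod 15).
x ≡ 11 (mod 15)

gcd(14, 15) = 1, which divides 4, so solutions exist.
Find 14^(-1) mod 15 by the extended Euclidean algorithm:
15 = 1 × 14 + 1  ⟹  1 = (1)·15 + (-1)·14
So (-1)·14 ≡ 1 (mod 15), i.e. 14^(-1) ≡ -1 ≡ 14 (mod 15).
x ≡ 14 × 4 = 56 ≡ 11 (mod 15).
Check: 14 × 11 = 154 ≡ 4 (mod 15).
Unique solution: x ≡ 11 (mod 15)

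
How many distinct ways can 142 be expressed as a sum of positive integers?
18440293320

p(n) counts ways to write n as a sum of positive integers (order ignored).
Euler's pentagonal recurrence: p(k) = p(k-1) + p(k-2) - p(k-5) - p(k-7) + p(k-12) + p(k-15) - ... (offsets j(3j∓1)/2, signs ++--, p(0)=1, p(<0)=0).
DP table for k = 0..141: p(0)=1, p(1)=1, p(2)=2, p(3)=3, p(4)=5, p(5)=7, p(6)=11, p(7)=15, p(8)=22, p(9)=30, p(10)=42, p(11)=56, p(12)=77, p(13)=101, p(14)=135, p(15)=176, p(16)=231, p(17)=297, p(18)=385, p(19)=490, p(20)=627, p(21)=792, p(22)=1002, p(23)=1255, p(24)=1575, p(25)=1958, p(26)=2436, p(27)=3010, p(28)=3718, p(29)=4565, p(30)=5604, p(31)=6842, p(32)=8349, p(33)=10143, p(34)=12310, p(35)=14883, p(36)=17977, p(37)=21637, p(38)=26015, p(39)=31185, p(40)=37338, p(41)=44583, p(42)=53174, p(43)=63261, p(44)=75175, p(45)=89134, p(46)=105558, p(47)=124754, p(48)=147273, p(49)=173525, p(50)=204226, p(51)=239943, p(52)=281589, p(53)=329931, p(54)=386155, p(55)=451276, p(56)=526823, p(57)=614154, p(58)=715220, p(59)=831820, p(60)=966467, p(61)=1121505, p(62)=1300156, p(63)=1505499, p(64)=1741630, p(65)=2012558, p(66)=2323520, p(67)=2679689, p(68)=3087735, p(69)=3554345, p(70)=4087968, p(71)=4697205, p(72)=5392783, p(73)=6185689, p(74)=7089500, p(75)=8118264, p(76)=9289091, p(77)=10619863, p(78)=12132164, p(79)=13848650, p(80)=15796476, p(81)=18004327, p(82)=20506255, p(83)=23338469, p(84)=26543660, p(85)=30167357, p(86)=34262962, p(87)=38887673, p(88)=44108109, p(89)=49995925, p(90)=56634173, p(91)=64112359, p(92)=72533807, p(93)=82010177, p(94)=92669720, p(95)=104651419, p(96)=118114304, p(97)=133230930, p(98)=150198136, p(99)=169229875, p(100)=190569292, p(101)=214481126, p(102)=241265379, p(103)=271248950, p(104)=304801365, p(105)=342325709, p(106)=384276336, p(107)=431149389, p(108)=483502844, p(109)=541946240, p(110)=607163746, p(111)=679903203, p(112)=761002156, p(113)=851376628, p(114)=952050665, p(115)=1064144451, p(116)=1188908248, p(117)=1327710076, p(118)=1482074143, p(119)=1653668665, p(120)=1844349560, p(121)=2056148051, p(122)=2291320912, p(123)=2552338241, p(124)=2841940500, p(125)=3163127352, p(126)=3519222692, p(127)=3913864295, p(128)=4351078600, p(129)=4835271870, p(130)=5371315400, p(131)=5964539504, p(132)=6620830889, p(133)=7346629512, p(134)=8149040695, p(135)=9035836076, p(136)=10015581680, p(137)=11097645016, p(138)=12292341831, p(139)=13610949895, p(140)=15065878135, p(141)=16670689208.
Final step: p(142) = p(141) + p(140) - p(137) - p(135) + p(130) + p(127) - p(120) - p(116) + p(107) + p(102) - p(91) - p(85) + p(72) + p(65) - p(50) - p(42) + p(25) + p(16)
= 16670689208 + 15065878135 - 11097645016 - 9035836076 + 5371315400 + 3913864295 - 1844349560 - 1188908248 + 431149389 + 241265379 - 64112359 - 30167357 + 5392783 + 2012558 - 204226 - 53174 + 1958 + 231
= 18440293320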